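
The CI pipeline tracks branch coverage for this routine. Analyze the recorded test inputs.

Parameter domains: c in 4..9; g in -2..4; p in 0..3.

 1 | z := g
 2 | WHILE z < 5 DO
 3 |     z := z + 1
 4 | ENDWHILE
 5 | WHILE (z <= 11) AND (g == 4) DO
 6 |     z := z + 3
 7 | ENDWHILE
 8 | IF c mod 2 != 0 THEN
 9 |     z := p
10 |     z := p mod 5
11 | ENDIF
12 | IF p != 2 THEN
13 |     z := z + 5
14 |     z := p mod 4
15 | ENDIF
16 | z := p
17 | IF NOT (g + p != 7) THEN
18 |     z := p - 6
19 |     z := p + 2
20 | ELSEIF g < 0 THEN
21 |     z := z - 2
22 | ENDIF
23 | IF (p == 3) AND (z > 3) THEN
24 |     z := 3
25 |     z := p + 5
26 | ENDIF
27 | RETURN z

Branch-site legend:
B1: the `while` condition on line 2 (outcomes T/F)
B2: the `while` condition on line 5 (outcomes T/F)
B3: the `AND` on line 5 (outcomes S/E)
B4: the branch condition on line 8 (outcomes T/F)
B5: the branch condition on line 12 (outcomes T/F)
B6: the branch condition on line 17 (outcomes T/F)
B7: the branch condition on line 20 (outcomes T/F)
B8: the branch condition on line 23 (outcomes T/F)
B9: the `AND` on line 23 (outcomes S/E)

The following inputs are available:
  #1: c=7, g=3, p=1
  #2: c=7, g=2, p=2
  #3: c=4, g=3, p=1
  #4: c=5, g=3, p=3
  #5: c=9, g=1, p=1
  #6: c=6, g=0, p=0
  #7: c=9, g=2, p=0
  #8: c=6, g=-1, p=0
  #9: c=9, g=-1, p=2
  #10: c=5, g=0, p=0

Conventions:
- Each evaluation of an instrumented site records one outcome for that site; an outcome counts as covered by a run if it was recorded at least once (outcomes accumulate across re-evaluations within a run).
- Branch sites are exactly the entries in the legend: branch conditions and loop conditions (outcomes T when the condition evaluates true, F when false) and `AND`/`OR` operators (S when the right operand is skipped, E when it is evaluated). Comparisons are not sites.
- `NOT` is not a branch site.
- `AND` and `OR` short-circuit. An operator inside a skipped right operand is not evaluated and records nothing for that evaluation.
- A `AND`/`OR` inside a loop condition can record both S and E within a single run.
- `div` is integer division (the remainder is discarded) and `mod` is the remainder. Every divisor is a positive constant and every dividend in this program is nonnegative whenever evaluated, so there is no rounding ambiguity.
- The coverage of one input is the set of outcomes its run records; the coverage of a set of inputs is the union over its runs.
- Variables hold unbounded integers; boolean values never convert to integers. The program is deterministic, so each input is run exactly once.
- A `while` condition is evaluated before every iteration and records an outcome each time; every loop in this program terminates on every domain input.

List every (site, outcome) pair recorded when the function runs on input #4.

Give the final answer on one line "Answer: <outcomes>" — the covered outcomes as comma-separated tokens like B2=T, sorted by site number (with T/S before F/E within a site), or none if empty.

Running input #4 (c=5, g=3, p=3), event by event:
  B1->T, B1->T, B1->F, B3->E, B2->F, B4->T, B5->T, B6->F, B7->F, B9->E
  B8->F
distinct outcomes covered: B1=T, B1=F, B2=F, B3=E, B4=T, B5=T, B6=F, B7=F, B8=F, B9=E

Answer: B1=T, B1=F, B2=F, B3=E, B4=T, B5=T, B6=F, B7=F, B8=F, B9=E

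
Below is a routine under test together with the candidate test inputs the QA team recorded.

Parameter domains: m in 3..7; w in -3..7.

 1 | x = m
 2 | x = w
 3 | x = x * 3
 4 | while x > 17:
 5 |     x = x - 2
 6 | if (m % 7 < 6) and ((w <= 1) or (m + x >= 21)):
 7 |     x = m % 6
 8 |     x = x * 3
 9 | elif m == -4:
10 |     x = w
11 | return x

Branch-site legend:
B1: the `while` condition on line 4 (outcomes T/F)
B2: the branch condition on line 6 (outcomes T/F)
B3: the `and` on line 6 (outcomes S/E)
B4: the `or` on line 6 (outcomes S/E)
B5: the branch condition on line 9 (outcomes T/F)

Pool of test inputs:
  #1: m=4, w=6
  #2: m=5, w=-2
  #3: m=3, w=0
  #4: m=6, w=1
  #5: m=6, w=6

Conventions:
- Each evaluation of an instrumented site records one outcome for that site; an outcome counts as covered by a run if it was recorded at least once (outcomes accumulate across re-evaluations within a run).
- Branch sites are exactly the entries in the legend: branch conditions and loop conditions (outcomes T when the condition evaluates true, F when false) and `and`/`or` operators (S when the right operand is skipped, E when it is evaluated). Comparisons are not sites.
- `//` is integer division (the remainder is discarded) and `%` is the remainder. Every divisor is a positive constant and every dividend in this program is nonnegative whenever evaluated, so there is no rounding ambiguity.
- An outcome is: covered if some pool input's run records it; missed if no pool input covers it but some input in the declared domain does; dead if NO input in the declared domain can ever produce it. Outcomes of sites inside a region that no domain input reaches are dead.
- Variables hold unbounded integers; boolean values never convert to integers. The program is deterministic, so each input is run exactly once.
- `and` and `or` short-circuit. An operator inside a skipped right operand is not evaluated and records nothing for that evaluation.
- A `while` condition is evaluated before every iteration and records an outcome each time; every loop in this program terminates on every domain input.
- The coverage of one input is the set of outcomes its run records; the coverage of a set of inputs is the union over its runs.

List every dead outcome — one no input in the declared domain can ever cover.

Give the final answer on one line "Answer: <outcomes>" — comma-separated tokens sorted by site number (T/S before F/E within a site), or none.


checking every outcome against all 55 domain inputs:
  B5=T: zero occurrences over every domain input -> dead
  reachable outcomes have witnesses, e.g. B1=T (e.g. m=3, w=6), B1=F (e.g. m=3, w=-3), B2=T (e.g. m=3, w=-3), B2=F (e.g. m=3, w=2)
Answer: B5=T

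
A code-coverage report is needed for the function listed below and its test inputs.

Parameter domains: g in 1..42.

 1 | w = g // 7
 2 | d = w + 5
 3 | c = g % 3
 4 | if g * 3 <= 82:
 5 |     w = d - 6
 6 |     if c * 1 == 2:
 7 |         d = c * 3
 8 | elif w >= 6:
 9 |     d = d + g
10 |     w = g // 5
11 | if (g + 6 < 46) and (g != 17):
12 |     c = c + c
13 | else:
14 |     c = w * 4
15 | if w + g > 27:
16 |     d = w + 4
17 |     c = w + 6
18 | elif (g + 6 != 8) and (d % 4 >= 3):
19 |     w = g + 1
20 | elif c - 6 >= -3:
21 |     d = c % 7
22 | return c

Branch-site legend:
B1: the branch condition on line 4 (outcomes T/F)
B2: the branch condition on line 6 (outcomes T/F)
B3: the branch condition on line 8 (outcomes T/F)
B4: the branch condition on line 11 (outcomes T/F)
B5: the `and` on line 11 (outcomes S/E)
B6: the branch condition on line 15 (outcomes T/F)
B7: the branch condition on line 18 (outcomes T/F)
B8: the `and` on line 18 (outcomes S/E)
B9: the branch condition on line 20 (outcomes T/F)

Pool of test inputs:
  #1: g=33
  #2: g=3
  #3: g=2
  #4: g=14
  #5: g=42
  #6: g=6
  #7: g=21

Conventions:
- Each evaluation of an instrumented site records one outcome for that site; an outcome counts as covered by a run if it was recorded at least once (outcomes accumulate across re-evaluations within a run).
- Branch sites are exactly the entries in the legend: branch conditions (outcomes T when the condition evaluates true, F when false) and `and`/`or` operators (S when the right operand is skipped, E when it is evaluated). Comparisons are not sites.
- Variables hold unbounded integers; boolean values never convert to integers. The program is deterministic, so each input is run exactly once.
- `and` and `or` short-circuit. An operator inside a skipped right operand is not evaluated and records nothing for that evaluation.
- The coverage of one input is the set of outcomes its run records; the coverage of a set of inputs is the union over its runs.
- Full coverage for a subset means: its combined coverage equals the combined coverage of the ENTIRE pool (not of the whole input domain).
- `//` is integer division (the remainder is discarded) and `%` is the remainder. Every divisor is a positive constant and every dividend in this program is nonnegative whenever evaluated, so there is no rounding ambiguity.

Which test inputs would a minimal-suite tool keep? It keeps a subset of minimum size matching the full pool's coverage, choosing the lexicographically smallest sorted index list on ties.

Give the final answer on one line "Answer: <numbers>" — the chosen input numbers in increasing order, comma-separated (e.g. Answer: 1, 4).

test 1 (g=33) fires B1->F, B3->F, B5->E, B4->T, B6->T; hits B1=F, B3=F, B4=T, B5=E, B6=T
test 2 (g=3) fires B1->T, B2->F, B5->E, B4->T, B6->F, B8->E, B7->F, B9->F; hits B1=T, B2=F, B4=T, B5=E, B6=F, B7=F, B8=E, B9=F
test 3 (g=2) fires B1->T, B2->T, B5->E, B4->T, B6->F, B8->S, B7->F, B9->T; hits B1=T, B2=T, B4=T, B5=E, B6=F, B7=F, B8=S, B9=T
test 4 (g=14) fires B1->T, B2->T, B5->E, B4->T, B6->F, B8->E, B7->F, B9->T; hits B1=T, B2=T, B4=T, B5=E, B6=F, B7=F, B8=E, B9=T
test 5 (g=42) fires B1->F, B3->T, B5->S, B4->F, B6->T; hits B1=F, B3=T, B4=F, B5=S, B6=T
test 6 (g=6) fires B1->T, B2->F, B5->E, B4->T, B6->F, B8->E, B7->F, B9->F; hits B1=T, B2=F, B4=T, B5=E, B6=F, B7=F, B8=E, B9=F
test 7 (g=21) fires B1->T, B2->F, B5->E, B4->T, B6->F, B8->E, B7->F, B9->F; hits B1=T, B2=F, B4=T, B5=E, B6=F, B7=F, B8=E, B9=F
together the pool reaches 17 outcomes: B1=T, B1=F, B2=T, B2=F, B3=T, B3=F, B4=T, B4=F, B5=S, B5=E, B6=T, B6=F, B7=F, B8=S, B8=E, B9=T, B9=F
no size-1 subset reaches all 17 outcomes (best union: 8/17)
no size-2 subset reaches all 17 outcomes (best union: 13/17)
no size-3 subset reaches all 17 outcomes (best union: 16/17)
size 4: inputs {1, 2, 3, 5} cover all 17 outcomes, and no lexicographically smaller subset of this size does

Answer: 1, 2, 3, 5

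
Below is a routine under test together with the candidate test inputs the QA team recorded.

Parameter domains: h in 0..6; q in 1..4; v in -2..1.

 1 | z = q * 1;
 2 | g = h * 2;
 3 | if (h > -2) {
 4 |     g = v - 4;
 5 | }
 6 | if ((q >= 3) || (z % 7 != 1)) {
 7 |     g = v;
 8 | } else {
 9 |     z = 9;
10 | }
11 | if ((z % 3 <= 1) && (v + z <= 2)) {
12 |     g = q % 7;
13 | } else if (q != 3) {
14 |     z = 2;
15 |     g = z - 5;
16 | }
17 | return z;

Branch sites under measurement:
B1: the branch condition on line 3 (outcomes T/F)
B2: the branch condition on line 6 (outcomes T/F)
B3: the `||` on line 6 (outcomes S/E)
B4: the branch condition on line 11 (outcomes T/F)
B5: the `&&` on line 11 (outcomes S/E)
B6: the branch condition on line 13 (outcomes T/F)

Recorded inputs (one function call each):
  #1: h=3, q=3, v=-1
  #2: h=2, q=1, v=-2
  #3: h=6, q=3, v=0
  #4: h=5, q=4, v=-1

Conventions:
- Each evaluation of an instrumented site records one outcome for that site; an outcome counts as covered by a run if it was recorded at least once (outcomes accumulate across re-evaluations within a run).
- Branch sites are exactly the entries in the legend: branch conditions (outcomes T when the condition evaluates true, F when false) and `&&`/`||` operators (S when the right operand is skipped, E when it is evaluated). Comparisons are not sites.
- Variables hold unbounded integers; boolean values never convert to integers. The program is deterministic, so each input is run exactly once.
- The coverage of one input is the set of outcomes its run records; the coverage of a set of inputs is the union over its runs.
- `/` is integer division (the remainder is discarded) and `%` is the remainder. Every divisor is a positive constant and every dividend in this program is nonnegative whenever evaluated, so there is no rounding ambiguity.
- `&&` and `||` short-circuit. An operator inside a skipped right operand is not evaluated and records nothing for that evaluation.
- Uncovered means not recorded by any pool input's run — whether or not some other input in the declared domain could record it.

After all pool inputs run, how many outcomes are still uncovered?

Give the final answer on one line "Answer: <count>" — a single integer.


run #1 (h=3, q=3, v=-1) records B1=T, B2=T, B3=S, B4=T, B5=E
run #2 (h=2, q=1, v=-2) records B1=T, B2=F, B3=E, B4=F, B5=E, B6=T
run #3 (h=6, q=3, v=0) records B1=T, B2=T, B3=S, B4=F, B5=E, B6=F
run #4 (h=5, q=4, v=-1) records B1=T, B2=T, B3=S, B4=F, B5=E, B6=T
union over the pool: B1=T, B2=T, B2=F, B3=S, B3=E, B4=T, B4=F, B5=E, B6=T, B6=F
uncovered (2 of 12): B1=F, B5=S
Answer: 2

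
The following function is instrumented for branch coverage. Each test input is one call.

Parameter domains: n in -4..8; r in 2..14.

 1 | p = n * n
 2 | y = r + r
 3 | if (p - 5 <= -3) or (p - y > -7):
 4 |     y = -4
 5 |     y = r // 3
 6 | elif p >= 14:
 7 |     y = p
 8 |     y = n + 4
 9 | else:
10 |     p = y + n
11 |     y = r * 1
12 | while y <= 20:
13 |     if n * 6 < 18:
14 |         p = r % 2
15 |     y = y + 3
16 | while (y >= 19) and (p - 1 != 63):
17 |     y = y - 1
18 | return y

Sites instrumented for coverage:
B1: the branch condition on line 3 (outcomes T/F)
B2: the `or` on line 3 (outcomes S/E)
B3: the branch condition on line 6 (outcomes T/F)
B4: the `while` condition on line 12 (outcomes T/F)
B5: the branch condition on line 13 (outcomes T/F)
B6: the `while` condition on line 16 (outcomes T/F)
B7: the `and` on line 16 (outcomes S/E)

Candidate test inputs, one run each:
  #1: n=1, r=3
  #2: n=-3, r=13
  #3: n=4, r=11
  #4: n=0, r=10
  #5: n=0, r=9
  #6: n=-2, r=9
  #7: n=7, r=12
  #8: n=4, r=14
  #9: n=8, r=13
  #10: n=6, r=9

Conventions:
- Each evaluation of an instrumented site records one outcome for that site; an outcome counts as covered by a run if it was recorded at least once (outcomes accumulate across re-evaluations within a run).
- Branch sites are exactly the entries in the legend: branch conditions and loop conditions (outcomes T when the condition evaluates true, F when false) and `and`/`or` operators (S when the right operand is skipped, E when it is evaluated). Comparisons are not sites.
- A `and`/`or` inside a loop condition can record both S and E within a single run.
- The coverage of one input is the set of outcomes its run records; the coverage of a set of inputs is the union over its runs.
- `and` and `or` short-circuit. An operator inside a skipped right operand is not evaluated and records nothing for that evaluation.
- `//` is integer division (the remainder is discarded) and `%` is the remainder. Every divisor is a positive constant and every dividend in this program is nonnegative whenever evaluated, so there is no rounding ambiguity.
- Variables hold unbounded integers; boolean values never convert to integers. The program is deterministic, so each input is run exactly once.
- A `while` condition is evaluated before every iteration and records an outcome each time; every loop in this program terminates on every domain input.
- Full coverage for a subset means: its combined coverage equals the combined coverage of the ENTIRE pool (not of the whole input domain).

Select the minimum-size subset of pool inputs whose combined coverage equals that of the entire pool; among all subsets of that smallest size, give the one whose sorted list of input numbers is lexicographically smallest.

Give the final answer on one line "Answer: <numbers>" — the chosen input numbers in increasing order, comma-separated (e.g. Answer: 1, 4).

run #1 (n=1, r=3) records B1=T, B2=S, B4=T, B4=F, B5=T, B6=T, B6=F, B7=S, B7=E
run #2 (n=-3, r=13) records B1=F, B2=E, B3=F, B4=T, B4=F, B5=T, B6=T, B6=F, B7=S, B7=E
run #3 (n=4, r=11) records B1=T, B2=E, B4=T, B4=F, B5=F, B6=T, B6=F, B7=S, B7=E
run #4 (n=0, r=10) records B1=T, B2=S, B4=T, B4=F, B5=T, B6=T, B6=F, B7=S, B7=E
run #5 (n=0, r=9) records B1=T, B2=S, B4=T, B4=F, B5=T, B6=T, B6=F, B7=S, B7=E
run #6 (n=-2, r=9) records B1=F, B2=E, B3=F, B4=T, B4=F, B5=T, B6=T, B6=F, B7=S, B7=E
run #7 (n=7, r=12) records B1=T, B2=E, B4=T, B4=F, B5=F, B6=T, B6=F, B7=S, B7=E
run #8 (n=4, r=14) records B1=F, B2=E, B3=T, B4=T, B4=F, B5=F, B6=T, B6=F, B7=S, B7=E
run #9 (n=8, r=13) records B1=T, B2=E, B4=T, B4=F, B5=F, B6=F, B7=E
run #10 (n=6, r=9) records B1=T, B2=E, B4=T, B4=F, B5=F, B6=T, B6=F, B7=S, B7=E
pool-wide coverage (14 outcomes): B1=T, B1=F, B2=S, B2=E, B3=T, B3=F, B4=T, B4=F, B5=T, B5=F, B6=T, B6=F, B7=S, B7=E
no size-1 subset reaches all 14 outcomes (best union: 10/14)
no size-2 subset reaches all 14 outcomes (best union: 13/14)
size 3: inputs {1, 2, 8} cover all 14 outcomes, and no lexicographically smaller subset of this size does

Answer: 1, 2, 8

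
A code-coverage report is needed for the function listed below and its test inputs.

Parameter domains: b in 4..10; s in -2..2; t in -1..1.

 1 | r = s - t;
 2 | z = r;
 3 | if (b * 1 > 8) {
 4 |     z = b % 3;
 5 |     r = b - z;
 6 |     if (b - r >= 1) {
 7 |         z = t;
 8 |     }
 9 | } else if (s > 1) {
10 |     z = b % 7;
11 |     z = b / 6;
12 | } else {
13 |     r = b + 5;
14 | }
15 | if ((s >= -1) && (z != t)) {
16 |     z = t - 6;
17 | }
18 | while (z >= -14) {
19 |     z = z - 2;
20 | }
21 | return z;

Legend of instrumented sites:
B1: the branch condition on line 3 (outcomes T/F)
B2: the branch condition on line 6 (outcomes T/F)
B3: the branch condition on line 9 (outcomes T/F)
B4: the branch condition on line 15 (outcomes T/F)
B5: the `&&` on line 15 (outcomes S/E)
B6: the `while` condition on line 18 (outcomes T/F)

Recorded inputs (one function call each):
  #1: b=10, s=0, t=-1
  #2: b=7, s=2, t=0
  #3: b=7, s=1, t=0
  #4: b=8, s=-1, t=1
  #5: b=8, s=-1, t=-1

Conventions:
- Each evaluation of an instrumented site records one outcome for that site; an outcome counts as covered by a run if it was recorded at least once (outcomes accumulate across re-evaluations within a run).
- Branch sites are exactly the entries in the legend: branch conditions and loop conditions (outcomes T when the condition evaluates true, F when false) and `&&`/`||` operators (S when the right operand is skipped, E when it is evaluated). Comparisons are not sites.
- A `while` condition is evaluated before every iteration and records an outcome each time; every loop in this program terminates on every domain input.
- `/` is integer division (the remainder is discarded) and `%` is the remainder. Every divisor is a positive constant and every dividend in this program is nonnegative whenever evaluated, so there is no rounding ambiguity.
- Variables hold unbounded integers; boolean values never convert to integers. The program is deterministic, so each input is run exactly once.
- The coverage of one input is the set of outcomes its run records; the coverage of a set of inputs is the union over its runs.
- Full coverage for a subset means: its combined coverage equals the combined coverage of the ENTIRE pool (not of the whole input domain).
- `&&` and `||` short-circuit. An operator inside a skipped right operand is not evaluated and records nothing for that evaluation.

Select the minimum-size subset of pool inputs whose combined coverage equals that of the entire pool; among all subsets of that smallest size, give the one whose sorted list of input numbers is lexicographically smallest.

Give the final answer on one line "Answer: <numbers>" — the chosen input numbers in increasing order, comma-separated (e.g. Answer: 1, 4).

run #1 (b=10, s=0, t=-1) runs B1->T, B2->T, B5->E, B4->F, B6->T, B6->T, B6->T, B6->T, B6->T, B6->T, B6->T, B6->F; records B1=T, B2=T, B4=F, B5=E, B6=T, B6=F
run #2 (b=7, s=2, t=0) runs B1->F, B3->T, B5->E, B4->T, B6->T, B6->T, B6->T, B6->T, B6->T, B6->F; records B1=F, B3=T, B4=T, B5=E, B6=T, B6=F
run #3 (b=7, s=1, t=0) runs B1->F, B3->F, B5->E, B4->T, B6->T, B6->T, B6->T, B6->T, B6->T, B6->F; records B1=F, B3=F, B4=T, B5=E, B6=T, B6=F
run #4 (b=8, s=-1, t=1) runs B1->F, B3->F, B5->E, B4->T, B6->T, B6->T, B6->T, B6->T, B6->T, B6->F; records B1=F, B3=F, B4=T, B5=E, B6=T, B6=F
run #5 (b=8, s=-1, t=-1) runs B1->F, B3->F, B5->E, B4->T, B6->T, B6->T, B6->T, B6->T, B6->F; records B1=F, B3=F, B4=T, B5=E, B6=T, B6=F
the full pool covers 10 outcomes: B1=T, B1=F, B2=T, B3=T, B3=F, B4=T, B4=F, B5=E, B6=T, B6=F
size 1 is not enough: best union over all size-1 subsets is 6/10
size 2 is not enough: best union over all size-2 subsets is 9/10
size 3: inputs {1, 2, 3} cover all 10 outcomes, and no lexicographically smaller subset of this size does

Answer: 1, 2, 3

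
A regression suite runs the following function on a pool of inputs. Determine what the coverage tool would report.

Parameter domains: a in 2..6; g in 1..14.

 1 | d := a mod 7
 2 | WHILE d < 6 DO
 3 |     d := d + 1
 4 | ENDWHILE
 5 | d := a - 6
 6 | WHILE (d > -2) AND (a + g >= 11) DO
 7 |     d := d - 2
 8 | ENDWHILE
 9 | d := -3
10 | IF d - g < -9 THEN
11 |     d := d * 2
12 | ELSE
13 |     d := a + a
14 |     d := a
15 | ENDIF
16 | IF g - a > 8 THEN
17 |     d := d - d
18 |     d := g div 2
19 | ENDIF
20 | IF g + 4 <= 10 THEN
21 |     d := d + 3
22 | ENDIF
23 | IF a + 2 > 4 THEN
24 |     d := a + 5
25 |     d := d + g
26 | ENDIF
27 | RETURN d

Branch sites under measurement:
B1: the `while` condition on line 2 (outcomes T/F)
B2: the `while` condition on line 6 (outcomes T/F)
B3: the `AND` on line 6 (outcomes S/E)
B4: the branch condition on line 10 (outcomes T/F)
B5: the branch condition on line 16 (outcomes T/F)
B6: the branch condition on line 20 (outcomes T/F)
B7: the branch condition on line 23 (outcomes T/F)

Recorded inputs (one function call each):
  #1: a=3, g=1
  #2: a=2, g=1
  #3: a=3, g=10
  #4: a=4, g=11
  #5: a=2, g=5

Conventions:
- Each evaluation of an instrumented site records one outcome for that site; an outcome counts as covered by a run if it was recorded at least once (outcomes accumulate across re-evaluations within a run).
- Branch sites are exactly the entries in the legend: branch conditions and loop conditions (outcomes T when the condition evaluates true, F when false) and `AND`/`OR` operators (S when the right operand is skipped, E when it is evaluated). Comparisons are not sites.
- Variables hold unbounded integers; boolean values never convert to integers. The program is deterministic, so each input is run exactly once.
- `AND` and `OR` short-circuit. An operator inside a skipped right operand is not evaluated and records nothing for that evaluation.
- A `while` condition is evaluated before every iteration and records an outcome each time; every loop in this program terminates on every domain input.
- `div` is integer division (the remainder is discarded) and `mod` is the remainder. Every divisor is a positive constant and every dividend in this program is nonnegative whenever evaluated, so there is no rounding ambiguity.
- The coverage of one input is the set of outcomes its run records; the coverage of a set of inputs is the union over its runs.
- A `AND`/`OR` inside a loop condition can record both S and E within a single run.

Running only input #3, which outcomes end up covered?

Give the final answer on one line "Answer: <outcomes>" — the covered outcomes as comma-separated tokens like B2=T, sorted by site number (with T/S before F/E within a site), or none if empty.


Simulating input #3 (a=3, g=10) step by step:
  B1->T, B1->T, B1->T, B1->F, B3->S, B2->F, B4->T, B5->F, B6->F, B7->T
as a set, this run covers: B1=T, B1=F, B2=F, B3=S, B4=T, B5=F, B6=F, B7=T
Answer: B1=T, B1=F, B2=F, B3=S, B4=T, B5=F, B6=F, B7=T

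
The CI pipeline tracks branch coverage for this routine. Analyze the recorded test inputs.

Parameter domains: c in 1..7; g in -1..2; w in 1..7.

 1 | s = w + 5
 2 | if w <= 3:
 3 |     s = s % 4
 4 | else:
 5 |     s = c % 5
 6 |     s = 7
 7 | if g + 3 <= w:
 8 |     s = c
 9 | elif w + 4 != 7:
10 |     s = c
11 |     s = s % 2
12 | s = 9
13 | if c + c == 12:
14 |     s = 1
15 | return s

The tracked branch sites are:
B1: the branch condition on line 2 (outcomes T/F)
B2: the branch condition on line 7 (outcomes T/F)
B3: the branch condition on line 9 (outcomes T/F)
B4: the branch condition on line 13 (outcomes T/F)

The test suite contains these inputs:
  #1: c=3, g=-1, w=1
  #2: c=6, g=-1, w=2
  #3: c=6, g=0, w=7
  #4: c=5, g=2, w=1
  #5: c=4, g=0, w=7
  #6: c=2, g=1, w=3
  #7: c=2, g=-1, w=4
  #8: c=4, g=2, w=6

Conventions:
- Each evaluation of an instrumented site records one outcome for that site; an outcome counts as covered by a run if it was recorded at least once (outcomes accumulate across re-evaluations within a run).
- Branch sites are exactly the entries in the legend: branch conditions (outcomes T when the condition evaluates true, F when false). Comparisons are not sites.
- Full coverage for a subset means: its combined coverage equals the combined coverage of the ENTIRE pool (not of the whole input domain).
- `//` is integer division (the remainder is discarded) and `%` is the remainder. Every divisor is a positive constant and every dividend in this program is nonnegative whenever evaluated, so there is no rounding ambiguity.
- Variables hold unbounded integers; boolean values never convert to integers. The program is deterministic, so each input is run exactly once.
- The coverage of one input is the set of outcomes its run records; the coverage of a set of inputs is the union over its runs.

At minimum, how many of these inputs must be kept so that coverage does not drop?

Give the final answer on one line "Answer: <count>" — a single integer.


input #1, c=3, g=-1, w=1: events B1->T, B2->F, B3->T, B4->F; outcomes B1=T, B2=F, B3=T, B4=F
input #2, c=6, g=-1, w=2: events B1->T, B2->T, B4->T; outcomes B1=T, B2=T, B4=T
input #3, c=6, g=0, w=7: events B1->F, B2->T, B4->T; outcomes B1=F, B2=T, B4=T
input #4, c=5, g=2, w=1: events B1->T, B2->F, B3->T, B4->F; outcomes B1=T, B2=F, B3=T, B4=F
input #5, c=4, g=0, w=7: events B1->F, B2->T, B4->F; outcomes B1=F, B2=T, B4=F
input #6, c=2, g=1, w=3: events B1->T, B2->F, B3->F, B4->F; outcomes B1=T, B2=F, B3=F, B4=F
input #7, c=2, g=-1, w=4: events B1->F, B2->T, B4->F; outcomes B1=F, B2=T, B4=F
input #8, c=4, g=2, w=6: events B1->F, B2->T, B4->F; outcomes B1=F, B2=T, B4=F
pool-wide coverage (8 outcomes): B1=T, B1=F, B2=T, B2=F, B3=T, B3=F, B4=T, B4=F
every size-1 subset falls short of the 8 outcomes (best: 4/8)
every size-2 subset falls short of the 8 outcomes (best: 7/8)
inputs {1, 3, 6} (size 3) cover everything; no size-3 subset with a lexicographically smaller index list covers all 8
Answer: 3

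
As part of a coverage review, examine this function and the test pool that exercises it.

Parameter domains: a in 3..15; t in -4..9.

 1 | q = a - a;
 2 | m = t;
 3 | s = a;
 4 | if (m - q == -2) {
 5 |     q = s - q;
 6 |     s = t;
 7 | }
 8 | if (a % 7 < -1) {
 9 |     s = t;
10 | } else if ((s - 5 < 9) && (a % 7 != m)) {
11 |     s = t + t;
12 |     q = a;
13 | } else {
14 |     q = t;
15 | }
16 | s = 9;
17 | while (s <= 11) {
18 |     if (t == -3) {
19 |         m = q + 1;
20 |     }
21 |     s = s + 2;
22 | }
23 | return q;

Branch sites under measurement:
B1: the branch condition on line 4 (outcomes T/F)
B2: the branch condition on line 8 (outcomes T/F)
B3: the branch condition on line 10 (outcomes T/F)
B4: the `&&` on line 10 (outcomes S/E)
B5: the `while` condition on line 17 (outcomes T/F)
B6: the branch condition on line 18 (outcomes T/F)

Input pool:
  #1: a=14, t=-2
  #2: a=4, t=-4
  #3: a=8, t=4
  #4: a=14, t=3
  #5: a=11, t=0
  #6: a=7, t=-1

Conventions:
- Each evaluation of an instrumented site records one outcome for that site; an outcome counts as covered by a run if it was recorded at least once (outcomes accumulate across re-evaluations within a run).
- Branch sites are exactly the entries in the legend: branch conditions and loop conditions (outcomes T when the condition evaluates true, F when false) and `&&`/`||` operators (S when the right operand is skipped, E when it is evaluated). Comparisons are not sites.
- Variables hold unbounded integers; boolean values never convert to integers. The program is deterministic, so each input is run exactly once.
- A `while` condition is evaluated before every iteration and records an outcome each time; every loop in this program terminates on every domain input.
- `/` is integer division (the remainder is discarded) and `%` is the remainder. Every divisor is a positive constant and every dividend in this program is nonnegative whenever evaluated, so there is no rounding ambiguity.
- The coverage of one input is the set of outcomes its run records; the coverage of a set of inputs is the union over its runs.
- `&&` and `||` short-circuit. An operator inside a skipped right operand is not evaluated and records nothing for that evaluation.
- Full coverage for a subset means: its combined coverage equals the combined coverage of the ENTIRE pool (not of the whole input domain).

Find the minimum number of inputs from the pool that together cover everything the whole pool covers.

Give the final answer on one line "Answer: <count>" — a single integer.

input #1, a=14, t=-2: events B1->T, B2->F, B4->E, B3->T, B5->T, B6->F, B5->T, B6->F, B5->F; outcomes B1=T, B2=F, B3=T, B4=E, B5=T, B5=F, B6=F
input #2, a=4, t=-4: events B1->F, B2->F, B4->E, B3->T, B5->T, B6->F, B5->T, B6->F, B5->F; outcomes B1=F, B2=F, B3=T, B4=E, B5=T, B5=F, B6=F
input #3, a=8, t=4: events B1->F, B2->F, B4->E, B3->T, B5->T, B6->F, B5->T, B6->F, B5->F; outcomes B1=F, B2=F, B3=T, B4=E, B5=T, B5=F, B6=F
input #4, a=14, t=3: events B1->F, B2->F, B4->S, B3->F, B5->T, B6->F, B5->T, B6->F, B5->F; outcomes B1=F, B2=F, B3=F, B4=S, B5=T, B5=F, B6=F
input #5, a=11, t=0: events B1->F, B2->F, B4->E, B3->T, B5->T, B6->F, B5->T, B6->F, B5->F; outcomes B1=F, B2=F, B3=T, B4=E, B5=T, B5=F, B6=F
input #6, a=7, t=-1: events B1->F, B2->F, B4->E, B3->T, B5->T, B6->F, B5->T, B6->F, B5->F; outcomes B1=F, B2=F, B3=T, B4=E, B5=T, B5=F, B6=F
together the pool reaches 10 outcomes: B1=T, B1=F, B2=F, B3=T, B3=F, B4=S, B4=E, B5=T, B5=F, B6=F
no size-1 subset reaches all 10 outcomes (best union: 7/10)
size 2: inputs {1, 4} cover all 10 outcomes, and no lexicographically smaller subset of this size does

Answer: 2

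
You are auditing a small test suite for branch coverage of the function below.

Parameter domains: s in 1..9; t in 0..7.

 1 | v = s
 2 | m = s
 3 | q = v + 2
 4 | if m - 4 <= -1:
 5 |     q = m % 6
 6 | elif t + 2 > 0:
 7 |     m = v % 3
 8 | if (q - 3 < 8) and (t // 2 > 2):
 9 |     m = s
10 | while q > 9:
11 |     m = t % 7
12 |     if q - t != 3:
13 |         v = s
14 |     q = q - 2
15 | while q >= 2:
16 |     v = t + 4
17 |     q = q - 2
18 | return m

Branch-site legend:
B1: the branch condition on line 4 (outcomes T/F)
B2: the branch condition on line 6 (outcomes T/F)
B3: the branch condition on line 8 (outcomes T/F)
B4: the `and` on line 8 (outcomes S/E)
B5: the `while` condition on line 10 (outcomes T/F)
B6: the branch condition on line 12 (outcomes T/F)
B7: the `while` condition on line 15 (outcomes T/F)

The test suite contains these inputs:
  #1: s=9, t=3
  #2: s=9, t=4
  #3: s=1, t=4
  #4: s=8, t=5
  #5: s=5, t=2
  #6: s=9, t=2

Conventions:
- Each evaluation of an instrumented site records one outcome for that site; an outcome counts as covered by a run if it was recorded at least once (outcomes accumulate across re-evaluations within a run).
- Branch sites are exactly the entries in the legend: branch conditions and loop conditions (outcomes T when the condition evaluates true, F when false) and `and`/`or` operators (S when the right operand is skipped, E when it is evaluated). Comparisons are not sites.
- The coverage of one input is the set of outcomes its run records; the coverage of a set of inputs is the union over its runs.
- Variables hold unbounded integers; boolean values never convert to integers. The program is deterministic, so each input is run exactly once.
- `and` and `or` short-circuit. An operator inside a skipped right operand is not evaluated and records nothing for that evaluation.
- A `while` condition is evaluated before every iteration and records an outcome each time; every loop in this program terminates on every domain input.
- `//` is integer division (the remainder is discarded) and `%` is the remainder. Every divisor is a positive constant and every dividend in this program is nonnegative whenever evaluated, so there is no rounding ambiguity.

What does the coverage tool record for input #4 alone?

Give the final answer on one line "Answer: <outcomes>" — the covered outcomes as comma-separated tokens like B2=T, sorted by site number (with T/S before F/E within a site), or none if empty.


Simulating input #4 (s=8, t=5) step by step:
  B1->F, B2->T, B4->E, B3->F, B5->T, B6->T, B5->F, B7->T, B7->T, B7->T
  B7->T, B7->F
deduplicating events, the covered set is: B1=F, B2=T, B3=F, B4=E, B5=T, B5=F, B6=T, B7=T, B7=F
Answer: B1=F, B2=T, B3=F, B4=E, B5=T, B5=F, B6=T, B7=T, B7=F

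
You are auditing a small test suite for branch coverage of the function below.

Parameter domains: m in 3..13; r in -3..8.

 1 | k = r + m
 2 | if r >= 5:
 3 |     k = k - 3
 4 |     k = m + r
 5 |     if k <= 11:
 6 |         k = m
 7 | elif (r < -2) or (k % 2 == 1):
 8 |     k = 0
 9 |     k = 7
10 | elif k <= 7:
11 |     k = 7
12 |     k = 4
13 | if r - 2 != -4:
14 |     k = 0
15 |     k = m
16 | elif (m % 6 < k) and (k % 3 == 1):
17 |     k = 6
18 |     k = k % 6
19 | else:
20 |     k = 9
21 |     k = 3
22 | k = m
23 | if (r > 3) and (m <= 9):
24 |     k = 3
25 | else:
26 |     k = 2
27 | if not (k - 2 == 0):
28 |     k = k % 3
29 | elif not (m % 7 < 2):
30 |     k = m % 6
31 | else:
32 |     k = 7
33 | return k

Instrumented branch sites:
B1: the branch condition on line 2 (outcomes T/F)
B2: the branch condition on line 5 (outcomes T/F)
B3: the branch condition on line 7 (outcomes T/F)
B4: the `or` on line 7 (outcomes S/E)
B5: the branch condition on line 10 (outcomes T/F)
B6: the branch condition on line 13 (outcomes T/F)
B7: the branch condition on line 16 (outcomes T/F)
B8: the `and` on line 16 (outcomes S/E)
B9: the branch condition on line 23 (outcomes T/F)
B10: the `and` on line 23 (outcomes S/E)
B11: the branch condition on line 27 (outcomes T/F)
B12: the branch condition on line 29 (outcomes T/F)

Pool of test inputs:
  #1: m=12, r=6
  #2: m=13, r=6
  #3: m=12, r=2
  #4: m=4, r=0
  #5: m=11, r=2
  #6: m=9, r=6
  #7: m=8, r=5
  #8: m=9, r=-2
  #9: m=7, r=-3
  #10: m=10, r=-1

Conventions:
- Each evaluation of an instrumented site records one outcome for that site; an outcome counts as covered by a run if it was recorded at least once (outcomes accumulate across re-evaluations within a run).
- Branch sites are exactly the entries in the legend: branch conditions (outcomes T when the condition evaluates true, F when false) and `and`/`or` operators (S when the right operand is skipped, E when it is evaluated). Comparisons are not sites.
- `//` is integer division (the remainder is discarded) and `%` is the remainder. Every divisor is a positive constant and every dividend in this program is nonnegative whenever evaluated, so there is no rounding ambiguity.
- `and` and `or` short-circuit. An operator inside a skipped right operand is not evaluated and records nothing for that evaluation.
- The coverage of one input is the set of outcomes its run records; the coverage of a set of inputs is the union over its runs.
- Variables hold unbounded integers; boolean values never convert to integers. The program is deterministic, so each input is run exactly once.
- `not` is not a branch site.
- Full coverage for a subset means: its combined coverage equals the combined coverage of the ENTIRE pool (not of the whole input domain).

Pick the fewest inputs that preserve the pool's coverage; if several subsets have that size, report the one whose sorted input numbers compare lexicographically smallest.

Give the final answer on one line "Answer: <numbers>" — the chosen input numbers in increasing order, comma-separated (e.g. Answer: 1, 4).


run #1 (m=12, r=6) runs B1->T, B2->F, B6->T, B10->E, B9->F, B11->F, B12->T; records B1=T, B2=F, B6=T, B9=F, B10=E, B11=F, B12=T
run #2 (m=13, r=6) runs B1->T, B2->F, B6->T, B10->E, B9->F, B11->F, B12->T; records B1=T, B2=F, B6=T, B9=F, B10=E, B11=F, B12=T
run #3 (m=12, r=2) runs B1->F, B4->E, B3->F, B5->F, B6->T, B10->S, B9->F, B11->F, B12->T; records B1=F, B3=F, B4=E, B5=F, B6=T, B9=F, B10=S, B11=F, B12=T
run #4 (m=4, r=0) runs B1->F, B4->E, B3->F, B5->T, B6->T, B10->S, B9->F, B11->F, B12->T; records B1=F, B3=F, B4=E, B5=T, B6=T, B9=F, B10=S, B11=F, B12=T
run #5 (m=11, r=2) runs B1->F, B4->E, B3->T, B6->T, B10->S, B9->F, B11->F, B12->T; records B1=F, B3=T, B4=E, B6=T, B9=F, B10=S, B11=F, B12=T
run #6 (m=9, r=6) runs B1->T, B2->F, B6->T, B10->E, B9->T, B11->T; records B1=T, B2=F, B6=T, B9=T, B10=E, B11=T
run #7 (m=8, r=5) runs B1->T, B2->F, B6->T, B10->E, B9->T, B11->T; records B1=T, B2=F, B6=T, B9=T, B10=E, B11=T
run #8 (m=9, r=-2) runs B1->F, B4->E, B3->T, B6->F, B8->E, B7->T, B10->S, B9->F, B11->F, B12->T; records B1=F, B3=T, B4=E, B6=F, B7=T, B8=E, B9=F, B10=S, B11=F, B12=T
run #9 (m=7, r=-3) runs B1->F, B4->S, B3->T, B6->T, B10->S, B9->F, B11->F, B12->F; records B1=F, B3=T, B4=S, B6=T, B9=F, B10=S, B11=F, B12=F
run #10 (m=10, r=-1) runs B1->F, B4->E, B3->T, B6->T, B10->S, B9->F, B11->F, B12->T; records B1=F, B3=T, B4=E, B6=T, B9=F, B10=S, B11=F, B12=T
the full pool covers 21 outcomes: B1=T, B1=F, B2=F, B3=T, B3=F, B4=S, B4=E, B5=T, B5=F, B6=T, B6=F, B7=T, B8=E, B9=T, B9=F, B10=S, B10=E, B11=T, B11=F, B12=T, B12=F
no size-1 subset reaches all 21 outcomes (best union: 10/21)
no size-2 subset reaches all 21 outcomes (best union: 16/21)
no size-3 subset reaches all 21 outcomes (best union: 18/21)
no size-4 subset reaches all 21 outcomes (best union: 20/21)
the canonical winner is {3, 4, 6, 8, 9}: size 5, full 21-outcome coverage, earliest index list among size-5 covers
Answer: 3, 4, 6, 8, 9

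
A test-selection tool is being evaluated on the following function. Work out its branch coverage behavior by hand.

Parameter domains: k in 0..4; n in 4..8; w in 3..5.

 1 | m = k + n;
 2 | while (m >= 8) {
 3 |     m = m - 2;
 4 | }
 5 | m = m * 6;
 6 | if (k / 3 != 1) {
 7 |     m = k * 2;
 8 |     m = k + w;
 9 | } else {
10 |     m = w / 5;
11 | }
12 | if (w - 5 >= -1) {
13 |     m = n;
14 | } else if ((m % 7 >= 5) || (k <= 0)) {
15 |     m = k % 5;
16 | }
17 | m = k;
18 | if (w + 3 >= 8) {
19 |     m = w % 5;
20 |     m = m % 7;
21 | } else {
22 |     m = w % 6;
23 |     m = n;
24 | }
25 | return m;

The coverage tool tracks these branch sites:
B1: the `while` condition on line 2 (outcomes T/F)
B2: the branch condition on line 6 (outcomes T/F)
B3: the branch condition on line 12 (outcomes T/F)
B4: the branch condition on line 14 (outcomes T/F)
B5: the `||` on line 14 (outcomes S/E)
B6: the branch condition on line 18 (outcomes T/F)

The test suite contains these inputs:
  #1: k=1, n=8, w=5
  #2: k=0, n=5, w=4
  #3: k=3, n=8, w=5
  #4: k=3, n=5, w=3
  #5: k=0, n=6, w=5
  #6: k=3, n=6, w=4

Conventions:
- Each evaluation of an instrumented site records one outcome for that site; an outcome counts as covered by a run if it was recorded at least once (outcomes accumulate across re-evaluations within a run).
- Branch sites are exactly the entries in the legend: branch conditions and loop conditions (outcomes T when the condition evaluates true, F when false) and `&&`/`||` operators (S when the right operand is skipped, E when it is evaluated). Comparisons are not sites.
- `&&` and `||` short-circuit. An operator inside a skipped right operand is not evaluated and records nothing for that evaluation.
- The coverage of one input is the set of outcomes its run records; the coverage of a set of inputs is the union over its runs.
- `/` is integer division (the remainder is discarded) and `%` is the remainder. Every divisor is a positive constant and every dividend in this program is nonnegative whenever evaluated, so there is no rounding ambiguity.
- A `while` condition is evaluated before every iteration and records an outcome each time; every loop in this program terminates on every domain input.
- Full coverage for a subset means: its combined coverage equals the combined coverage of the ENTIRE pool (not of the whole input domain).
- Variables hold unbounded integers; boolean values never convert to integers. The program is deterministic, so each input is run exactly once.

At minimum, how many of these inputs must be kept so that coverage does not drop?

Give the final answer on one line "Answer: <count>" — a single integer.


test 1 (k=1, n=8, w=5) fires B1->T, B1->F, B2->T, B3->T, B6->T; hits B1=T, B1=F, B2=T, B3=T, B6=T
test 2 (k=0, n=5, w=4) fires B1->F, B2->T, B3->T, B6->F; hits B1=F, B2=T, B3=T, B6=F
test 3 (k=3, n=8, w=5) fires B1->T, B1->T, B1->F, B2->F, B3->T, B6->T; hits B1=T, B1=F, B2=F, B3=T, B6=T
test 4 (k=3, n=5, w=3) fires B1->T, B1->F, B2->F, B3->F, B5->E, B4->F, B6->F; hits B1=T, B1=F, B2=F, B3=F, B4=F, B5=E, B6=F
test 5 (k=0, n=6, w=5) fires B1->F, B2->T, B3->T, B6->T; hits B1=F, B2=T, B3=T, B6=T
test 6 (k=3, n=6, w=4) fires B1->T, B1->F, B2->F, B3->T, B6->F; hits B1=T, B1=F, B2=F, B3=T, B6=F
pool-wide coverage (10 outcomes): B1=T, B1=F, B2=T, B2=F, B3=T, B3=F, B4=F, B5=E, B6=T, B6=F
no size-1 subset reaches all 10 outcomes (best union: 7/10)
the canonical winner is {1, 4}: size 2, full 10-outcome coverage, earliest index list among size-2 covers
Answer: 2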